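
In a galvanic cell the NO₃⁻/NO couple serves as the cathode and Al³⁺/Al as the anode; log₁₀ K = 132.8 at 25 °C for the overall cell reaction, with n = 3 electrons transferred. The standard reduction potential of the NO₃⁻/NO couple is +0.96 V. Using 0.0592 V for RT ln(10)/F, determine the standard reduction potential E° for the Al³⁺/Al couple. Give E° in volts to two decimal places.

E°cell = (0.0592/n)·log K = (0.0592/3)(132.8) = +2.621 V.
Since NO₃⁻/NO is the cathode and Al³⁺/Al the anode, E°cell = E°(NO₃⁻/NO) − E°(Al³⁺/Al).
So E°(Al³⁺/Al) = E°(NO₃⁻/NO) − E°cell = (+0.96) − (+2.621) = -1.66 V.

-1.66 V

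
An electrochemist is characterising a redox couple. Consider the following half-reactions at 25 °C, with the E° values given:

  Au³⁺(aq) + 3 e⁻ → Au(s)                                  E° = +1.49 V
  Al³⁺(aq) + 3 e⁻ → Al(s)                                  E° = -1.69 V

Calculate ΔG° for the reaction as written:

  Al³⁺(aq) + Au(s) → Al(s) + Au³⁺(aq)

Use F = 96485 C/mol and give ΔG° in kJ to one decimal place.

+920.5 kJ

As written, Al³⁺/Al is reduced (cathode) and Au³⁺/Au is oxidised (anode), so E°cell = (-1.69) − (+1.49) = -3.18 V.
Balancing electrons gives n = 3.
ΔG° = −nFE° = −(3)(96485)(-3.18) = 920,467 J = +920.5 kJ.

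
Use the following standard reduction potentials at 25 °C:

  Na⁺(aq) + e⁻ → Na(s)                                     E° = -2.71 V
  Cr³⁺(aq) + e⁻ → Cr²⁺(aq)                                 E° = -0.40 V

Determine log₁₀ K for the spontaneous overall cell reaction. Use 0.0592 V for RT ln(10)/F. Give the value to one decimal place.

39.0

Cathode: Cr³⁺/Cr²⁺; anode: Na⁺/Na. E°cell = +2.31 V, n = 1.
log K = nE°cell / 0.0592 = (1)(+2.31) / 0.0592 = 39.0.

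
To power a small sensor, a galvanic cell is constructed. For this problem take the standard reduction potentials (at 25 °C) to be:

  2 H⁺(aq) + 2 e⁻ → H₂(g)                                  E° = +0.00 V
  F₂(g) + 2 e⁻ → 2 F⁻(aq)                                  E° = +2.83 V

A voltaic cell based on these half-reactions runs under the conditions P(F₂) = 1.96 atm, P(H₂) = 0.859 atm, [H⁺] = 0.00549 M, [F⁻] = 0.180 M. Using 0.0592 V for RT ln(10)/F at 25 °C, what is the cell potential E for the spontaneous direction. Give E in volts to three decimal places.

F₂/F⁻ is the cathode (higher E°), H⁺/H₂ the anode: E°cell = +2.83 − (+0.00) = +2.83 V, n = 2.
Overall: F₂(g) + H₂(g) → 2 F⁻(aq) + 2 H⁺(aq)
Q = [F⁻]^2·[H⁺]^2 / (P(F₂)·P(H₂)); log Q = -6.237.
E = E° − (0.0592/n) log Q = +2.83 − (0.0592/2)(-6.237) = +3.015 V.

+3.015 V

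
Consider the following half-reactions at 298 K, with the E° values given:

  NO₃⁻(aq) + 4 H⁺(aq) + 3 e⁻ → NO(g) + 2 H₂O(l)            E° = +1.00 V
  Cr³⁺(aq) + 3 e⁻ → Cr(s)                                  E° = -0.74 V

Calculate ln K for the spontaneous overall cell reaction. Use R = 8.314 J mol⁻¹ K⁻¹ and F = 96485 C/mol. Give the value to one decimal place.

203.3

Cathode: NO₃⁻/NO; anode: Cr³⁺/Cr. E°cell = (+1.00) − (-0.74) = +1.74 V, with n = 3.
ΔG° = −nFE° = −RT ln K, so ln K = nFE°/(RT) = (3)(96485)(+1.74) / ((8.314)(298)) = 203.284.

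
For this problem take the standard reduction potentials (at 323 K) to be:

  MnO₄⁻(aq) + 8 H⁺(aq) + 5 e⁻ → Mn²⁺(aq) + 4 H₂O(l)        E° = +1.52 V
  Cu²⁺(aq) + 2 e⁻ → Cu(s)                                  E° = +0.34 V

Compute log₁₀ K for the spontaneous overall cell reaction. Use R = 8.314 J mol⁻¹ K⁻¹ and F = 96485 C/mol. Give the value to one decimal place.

184.1

Cathode: MnO₄⁻/Mn²⁺; anode: Cu²⁺/Cu. E°cell = (+1.52) − (+0.34) = +1.18 V, with n = 10.
ΔG° = −nFE° = −RT ln K, so ln K = nFE°/(RT) = (10)(96485)(+1.18) / ((8.314)(323)) = 423.964.
log₁₀ K = 423.964 / ln 10 = 184.1.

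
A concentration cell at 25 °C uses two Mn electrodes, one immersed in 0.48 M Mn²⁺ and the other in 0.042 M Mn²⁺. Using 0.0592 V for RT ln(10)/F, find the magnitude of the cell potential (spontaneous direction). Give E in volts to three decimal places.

For a concentration cell E°cell = 0. The 0.48 M side is the cathode (reduction is favoured where [Mn²⁺] is higher).
With n = 2, E = −(0.0592/2) log([Mn²⁺]ₐₙ/[Mn²⁺]꜀ₐₜ) = −(0.0592/2) log(0.042/0.48) = −(0.0592/2)(-1.058) = +0.031 V.

+0.031 V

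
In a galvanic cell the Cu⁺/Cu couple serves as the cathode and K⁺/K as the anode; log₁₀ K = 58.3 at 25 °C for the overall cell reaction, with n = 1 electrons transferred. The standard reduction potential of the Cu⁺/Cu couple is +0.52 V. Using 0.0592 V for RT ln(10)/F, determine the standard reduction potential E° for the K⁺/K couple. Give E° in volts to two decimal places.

-2.93 V

E°cell = (0.0592/n)·log K = (0.0592/1)(58.3) = +3.451 V.
Since Cu⁺/Cu is the cathode and K⁺/K the anode, E°cell = E°(Cu⁺/Cu) − E°(K⁺/K).
So E°(K⁺/K) = E°(Cu⁺/Cu) − E°cell = (+0.52) − (+3.451) = -2.93 V.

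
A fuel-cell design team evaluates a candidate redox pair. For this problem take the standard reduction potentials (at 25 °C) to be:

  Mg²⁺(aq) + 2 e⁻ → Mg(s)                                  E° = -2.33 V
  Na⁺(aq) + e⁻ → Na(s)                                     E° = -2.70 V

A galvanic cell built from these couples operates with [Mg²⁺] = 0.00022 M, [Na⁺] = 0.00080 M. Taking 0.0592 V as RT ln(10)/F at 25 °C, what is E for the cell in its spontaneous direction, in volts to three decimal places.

+0.445 V

Mg²⁺/Mg is the cathode (higher E°), Na⁺/Na the anode: E°cell = -2.33 − (-2.70) = +0.37 V, n = 2.
Overall: Mg²⁺(aq) + 2 Na(s) → Mg(s) + 2 Na⁺(aq)
Q = [Na⁺]^2 / ([Mg²⁺]); log Q = -2.536.
E = E° − (0.0592/n) log Q = +0.37 − (0.0592/2)(-2.536) = +0.445 V.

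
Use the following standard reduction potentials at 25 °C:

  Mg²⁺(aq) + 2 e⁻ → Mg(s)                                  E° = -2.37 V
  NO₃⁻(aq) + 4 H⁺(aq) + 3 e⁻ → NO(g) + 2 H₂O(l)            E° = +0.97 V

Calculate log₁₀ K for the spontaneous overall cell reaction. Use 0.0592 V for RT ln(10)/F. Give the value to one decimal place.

Cathode: NO₃⁻/NO; anode: Mg²⁺/Mg. E°cell = +3.34 V, n = 6.
log K = nE°cell / 0.0592 = (6)(+3.34) / 0.0592 = 338.5.

338.5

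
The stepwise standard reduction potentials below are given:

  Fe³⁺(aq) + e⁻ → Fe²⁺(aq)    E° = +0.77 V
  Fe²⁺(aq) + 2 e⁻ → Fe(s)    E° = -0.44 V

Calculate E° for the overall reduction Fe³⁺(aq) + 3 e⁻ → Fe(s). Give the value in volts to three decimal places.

Standard free energies of sequential steps add: ΔG°₃ = ΔG°₁ + ΔG°₂, so n₃E°₃ = n₁E°₁ + n₂E°₂.
E°₃ = (1×+0.77 + 2×-0.44) / 3 = (-0.110) / 3 = -0.037 V.
E° values themselves are not directly additive — weighting by electron count is essential.

-0.037 V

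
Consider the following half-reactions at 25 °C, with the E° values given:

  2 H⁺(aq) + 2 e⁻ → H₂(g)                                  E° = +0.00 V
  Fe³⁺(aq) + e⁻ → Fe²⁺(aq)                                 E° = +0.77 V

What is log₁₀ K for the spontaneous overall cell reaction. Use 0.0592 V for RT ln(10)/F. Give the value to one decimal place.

26.0

Cathode: Fe³⁺/Fe²⁺; anode: H⁺/H₂. E°cell = +0.77 V, n = 2.
log K = nE°cell / 0.0592 = (2)(+0.77) / 0.0592 = 26.0.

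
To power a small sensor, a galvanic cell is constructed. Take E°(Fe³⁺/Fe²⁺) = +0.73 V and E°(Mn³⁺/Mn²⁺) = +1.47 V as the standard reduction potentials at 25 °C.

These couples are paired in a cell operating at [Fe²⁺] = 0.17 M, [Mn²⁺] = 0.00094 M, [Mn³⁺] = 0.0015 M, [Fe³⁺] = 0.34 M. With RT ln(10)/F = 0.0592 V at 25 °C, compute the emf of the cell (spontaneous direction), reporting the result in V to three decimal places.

Mn³⁺/Mn²⁺ is the cathode (higher E°), Fe³⁺/Fe²⁺ the anode: E°cell = +1.47 − (+0.73) = +0.74 V, n = 1.
Overall: Mn³⁺(aq) + Fe²⁺(aq) → Mn²⁺(aq) + Fe³⁺(aq)
Q = [Mn²⁺]·[Fe³⁺] / ([Mn³⁺]·[Fe²⁺]); log Q = 0.098.
E = E° − (0.0592/n) log Q = +0.74 − (0.0592/1)(0.098) = +0.734 V.

+0.734 V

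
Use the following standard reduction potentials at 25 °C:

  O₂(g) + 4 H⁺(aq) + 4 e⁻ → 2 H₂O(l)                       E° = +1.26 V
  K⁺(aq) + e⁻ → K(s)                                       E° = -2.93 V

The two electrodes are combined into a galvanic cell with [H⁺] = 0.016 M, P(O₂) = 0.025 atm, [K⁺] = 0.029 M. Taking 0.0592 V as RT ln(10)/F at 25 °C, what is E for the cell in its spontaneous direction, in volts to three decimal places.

O₂/H₂O is the cathode (higher E°), K⁺/K the anode: E°cell = +1.26 − (-2.93) = +4.19 V, n = 4.
Overall: O₂(g) + 4 H⁺(aq) + 4 K(s) → 2 H₂O(l) + 4 K⁺(aq)
Q = [K⁺]^4 / (P(O₂)·[H⁺]^4); log Q = 2.635.
E = E° − (0.0592/n) log Q = +4.19 − (0.0592/4)(2.635) = +4.151 V.

+4.151 V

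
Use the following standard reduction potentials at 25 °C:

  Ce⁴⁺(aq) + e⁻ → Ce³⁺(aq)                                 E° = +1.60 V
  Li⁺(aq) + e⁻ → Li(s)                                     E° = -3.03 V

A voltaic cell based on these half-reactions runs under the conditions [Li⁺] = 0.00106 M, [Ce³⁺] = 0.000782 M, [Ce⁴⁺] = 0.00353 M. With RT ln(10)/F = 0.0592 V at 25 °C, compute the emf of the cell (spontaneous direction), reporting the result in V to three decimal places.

+4.845 V

Ce⁴⁺/Ce³⁺ is the cathode (higher E°), Li⁺/Li the anode: E°cell = +1.60 − (-3.03) = +4.63 V, n = 1.
Overall: Ce⁴⁺(aq) + Li(s) → Ce³⁺(aq) + Li⁺(aq)
Q = [Ce³⁺]·[Li⁺] / ([Ce⁴⁺]); log Q = -3.629.
E = E° − (0.0592/n) log Q = +4.63 − (0.0592/1)(-3.629) = +4.845 V.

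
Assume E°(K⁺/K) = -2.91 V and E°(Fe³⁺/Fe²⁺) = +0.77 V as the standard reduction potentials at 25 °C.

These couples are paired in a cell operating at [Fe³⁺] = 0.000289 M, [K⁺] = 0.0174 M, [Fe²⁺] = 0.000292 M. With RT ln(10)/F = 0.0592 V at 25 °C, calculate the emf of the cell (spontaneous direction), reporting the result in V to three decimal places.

Fe³⁺/Fe²⁺ is the cathode (higher E°), K⁺/K the anode: E°cell = +0.77 − (-2.91) = +3.68 V, n = 1.
Overall: Fe³⁺(aq) + K(s) → Fe²⁺(aq) + K⁺(aq)
Q = [Fe²⁺]·[K⁺] / ([Fe³⁺]); log Q = -1.755.
E = E° − (0.0592/n) log Q = +3.68 − (0.0592/1)(-1.755) = +3.784 V.

+3.784 V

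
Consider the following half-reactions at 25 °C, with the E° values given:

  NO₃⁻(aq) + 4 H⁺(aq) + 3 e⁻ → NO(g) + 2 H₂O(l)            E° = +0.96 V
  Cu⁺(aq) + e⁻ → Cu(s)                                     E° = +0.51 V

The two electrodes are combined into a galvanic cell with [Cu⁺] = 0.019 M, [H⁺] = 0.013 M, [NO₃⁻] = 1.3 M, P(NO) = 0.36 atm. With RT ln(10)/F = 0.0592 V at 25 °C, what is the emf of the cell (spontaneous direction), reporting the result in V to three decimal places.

+0.414 V

NO₃⁻/NO is the cathode (higher E°), Cu⁺/Cu the anode: E°cell = +0.96 − (+0.51) = +0.45 V, n = 3.
Overall: NO₃⁻(aq) + 4 H⁺(aq) + 3 Cu(s) → NO(g) + 2 H₂O(l) + 3 Cu⁺(aq)
Q = P(NO)·[Cu⁺]^3 / ([NO₃⁻]·[H⁺]^4); log Q = 1.823.
E = E° − (0.0592/n) log Q = +0.45 − (0.0592/3)(1.823) = +0.414 V.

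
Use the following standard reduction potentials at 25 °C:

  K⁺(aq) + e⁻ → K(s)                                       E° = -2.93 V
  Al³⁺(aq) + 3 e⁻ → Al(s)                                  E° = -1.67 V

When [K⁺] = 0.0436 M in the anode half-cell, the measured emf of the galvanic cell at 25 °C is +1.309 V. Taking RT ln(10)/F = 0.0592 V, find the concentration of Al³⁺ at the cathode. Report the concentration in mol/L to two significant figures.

Al³⁺/Al is the cathode, K⁺/K the anode: E°cell = +1.26 V, n = 3.
Overall reaction: Al³⁺(aq) + 3 K(s) → Al(s) + 3 K⁺(aq); Q = [K⁺]^3/[Al³⁺]^1.
From E = E° − (0.0592/n) log Q: log Q = (E° − E)·n/0.0592 = (+1.26 − (+1.309))·3/0.0592 = -2.4831.
So 1·log[Al³⁺] = 3·log(0.0436) − log Q = -4.0815 − (-2.4831) = -1.5984; [Al³⁺] = 10^(-1.5984) ≈ 0.025 M.

0.025 M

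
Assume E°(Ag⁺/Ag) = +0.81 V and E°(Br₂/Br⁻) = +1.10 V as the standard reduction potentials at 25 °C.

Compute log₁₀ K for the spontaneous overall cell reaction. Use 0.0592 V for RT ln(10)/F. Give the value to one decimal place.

9.8

Cathode: Br₂/Br⁻; anode: Ag⁺/Ag. E°cell = +0.29 V, n = 2.
log K = nE°cell / 0.0592 = (2)(+0.29) / 0.0592 = 9.8.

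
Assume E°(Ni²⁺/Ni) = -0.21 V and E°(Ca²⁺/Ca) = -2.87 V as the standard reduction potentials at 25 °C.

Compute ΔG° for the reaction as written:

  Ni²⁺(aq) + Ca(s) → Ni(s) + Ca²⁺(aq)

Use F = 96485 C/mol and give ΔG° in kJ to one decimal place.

-513.3 kJ

As written, Ni²⁺/Ni is reduced (cathode) and Ca²⁺/Ca is oxidised (anode), so E°cell = (-0.21) − (-2.87) = +2.66 V.
Balancing electrons gives n = 2.
ΔG° = −nFE° = −(2)(96485)(+2.66) = -513,300 J = -513.3 kJ.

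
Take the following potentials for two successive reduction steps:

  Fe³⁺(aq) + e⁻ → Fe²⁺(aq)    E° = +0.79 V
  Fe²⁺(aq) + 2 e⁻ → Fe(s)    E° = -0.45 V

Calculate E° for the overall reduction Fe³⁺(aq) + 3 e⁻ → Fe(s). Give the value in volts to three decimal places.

-0.037 V

Since ΔG° = −nFE° is additive over sequential reductions, n₃E°₃ = n₁E°₁ + n₂E°₂.
E°₃ = (1×+0.79 + 2×-0.45) / 3 = (-0.110) / 3 = -0.037 V.
E° values themselves are not directly additive — weighting by electron count is essential.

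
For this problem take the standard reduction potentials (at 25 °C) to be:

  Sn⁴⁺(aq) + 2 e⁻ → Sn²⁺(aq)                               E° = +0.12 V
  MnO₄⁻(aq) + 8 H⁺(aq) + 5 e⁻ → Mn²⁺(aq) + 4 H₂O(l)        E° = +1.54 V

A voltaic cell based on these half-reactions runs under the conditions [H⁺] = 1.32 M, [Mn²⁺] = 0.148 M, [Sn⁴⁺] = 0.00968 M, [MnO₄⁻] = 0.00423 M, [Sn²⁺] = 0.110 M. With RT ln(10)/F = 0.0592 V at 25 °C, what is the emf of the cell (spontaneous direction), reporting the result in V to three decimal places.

MnO₄⁻/Mn²⁺ is the cathode (higher E°), Sn⁴⁺/Sn²⁺ the anode: E°cell = +1.54 − (+0.12) = +1.42 V, n = 10.
Overall: 2 MnO₄⁻(aq) + 16 H⁺(aq) + 5 Sn²⁺(aq) → 2 Mn²⁺(aq) + 8 H₂O(l) + 5 Sn⁴⁺(aq)
Q = [Mn²⁺]^2·[Sn⁴⁺]^5 / ([MnO₄⁻]^2·[H⁺]^16·[Sn²⁺]^5); log Q = -4.119.
E = E° − (0.0592/n) log Q = +1.42 − (0.0592/10)(-4.119) = +1.444 V.

+1.444 V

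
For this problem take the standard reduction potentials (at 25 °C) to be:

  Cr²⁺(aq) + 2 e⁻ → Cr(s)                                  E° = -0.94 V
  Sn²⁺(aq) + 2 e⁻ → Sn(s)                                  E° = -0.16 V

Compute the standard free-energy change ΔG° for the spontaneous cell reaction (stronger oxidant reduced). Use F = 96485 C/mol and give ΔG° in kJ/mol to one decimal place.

-150.5 kJ/mol

Sn²⁺/Sn (E° = -0.16 V) is the cathode; Cr²⁺/Cr (E° = -0.94 V) is the anode, so E°cell = +0.78 V.
Balancing electrons gives n = 2 (lcm of 2 and 2).
ΔG° = −nFE° = −(2)(96485)(+0.78) = -150,517 J = -150.5 kJ/mol.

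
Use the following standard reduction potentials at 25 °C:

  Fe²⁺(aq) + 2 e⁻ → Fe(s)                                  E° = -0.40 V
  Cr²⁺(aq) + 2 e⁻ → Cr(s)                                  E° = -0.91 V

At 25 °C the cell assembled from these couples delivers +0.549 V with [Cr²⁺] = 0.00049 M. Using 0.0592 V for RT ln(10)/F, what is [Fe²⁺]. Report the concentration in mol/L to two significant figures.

Fe²⁺/Fe is the cathode, Cr²⁺/Cr the anode: E°cell = +0.51 V, n = 2.
Overall reaction: Fe²⁺(aq) + Cr(s) → Fe(s) + Cr²⁺(aq); Q = [Cr²⁺]^1/[Fe²⁺]^1.
From E = E° − (0.0592/n) log Q: log Q = (E° − E)·n/0.0592 = (+0.51 − (+0.549))·2/0.0592 = -1.3176.
So 1·log[Fe²⁺] = 1·log(0.00049) − log Q = -3.3098 − (-1.3176) = -1.9922; [Fe²⁺] = 10^(-1.9922) ≈ 0.010 M.

0.010 M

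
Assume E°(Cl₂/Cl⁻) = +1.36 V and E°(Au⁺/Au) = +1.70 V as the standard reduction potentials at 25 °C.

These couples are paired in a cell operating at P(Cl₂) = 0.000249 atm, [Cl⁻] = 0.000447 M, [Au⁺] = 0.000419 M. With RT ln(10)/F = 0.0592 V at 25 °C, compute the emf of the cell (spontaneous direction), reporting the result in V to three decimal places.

Au⁺/Au is the cathode (higher E°), Cl₂/Cl⁻ the anode: E°cell = +1.70 − (+1.36) = +0.34 V, n = 2.
Overall: 2 Au⁺(aq) + 2 Cl⁻(aq) → 2 Au(s) + Cl₂(g)
Q = P(Cl₂) / ([Au⁺]^2·[Cl⁻]^2); log Q = 9.851.
E = E° − (0.0592/n) log Q = +0.34 − (0.0592/2)(9.851) = +0.048 V.

+0.048 V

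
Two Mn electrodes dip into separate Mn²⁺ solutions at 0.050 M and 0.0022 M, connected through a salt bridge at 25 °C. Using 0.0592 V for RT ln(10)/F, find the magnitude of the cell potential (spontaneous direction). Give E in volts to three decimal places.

For a concentration cell E°cell = 0. The 0.050 M side is the cathode (reduction is favoured where [Mn²⁺] is higher).
With n = 2, E = −(0.0592/2) log([Mn²⁺]ₐₙ/[Mn²⁺]꜀ₐₜ) = −(0.0592/2) log(0.0022/0.05) = −(0.0592/2)(-1.357) = +0.040 V.

+0.040 V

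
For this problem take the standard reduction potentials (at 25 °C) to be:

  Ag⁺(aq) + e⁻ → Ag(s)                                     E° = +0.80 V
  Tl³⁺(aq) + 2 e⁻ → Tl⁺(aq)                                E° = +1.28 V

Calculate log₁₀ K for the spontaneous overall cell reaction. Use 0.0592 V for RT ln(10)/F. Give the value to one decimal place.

Cathode: Tl³⁺/Tl⁺; anode: Ag⁺/Ag. E°cell = +0.48 V, n = 2.
log K = nE°cell / 0.0592 = (2)(+0.48) / 0.0592 = 16.2.

16.2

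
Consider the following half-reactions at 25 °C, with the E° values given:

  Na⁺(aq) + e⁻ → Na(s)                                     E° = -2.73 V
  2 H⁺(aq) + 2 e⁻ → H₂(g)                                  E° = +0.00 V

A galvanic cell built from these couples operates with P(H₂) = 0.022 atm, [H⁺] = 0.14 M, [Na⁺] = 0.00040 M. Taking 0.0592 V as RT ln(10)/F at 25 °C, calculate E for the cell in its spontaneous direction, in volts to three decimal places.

+2.930 V

H⁺/H₂ is the cathode (higher E°), Na⁺/Na the anode: E°cell = +0.00 − (-2.73) = +2.73 V, n = 2.
Overall: 2 H⁺(aq) + 2 Na(s) → H₂(g) + 2 Na⁺(aq)
Q = P(H₂)·[Na⁺]^2 / ([H⁺]^2); log Q = -6.746.
E = E° − (0.0592/n) log Q = +2.73 − (0.0592/2)(-6.746) = +2.930 V.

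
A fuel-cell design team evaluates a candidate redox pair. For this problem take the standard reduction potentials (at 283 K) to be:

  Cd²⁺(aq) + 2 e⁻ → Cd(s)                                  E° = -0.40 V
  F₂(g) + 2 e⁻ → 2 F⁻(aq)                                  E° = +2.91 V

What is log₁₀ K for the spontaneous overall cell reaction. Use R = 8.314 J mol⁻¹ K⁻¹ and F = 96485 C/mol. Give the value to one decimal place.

Cathode: F₂/F⁻; anode: Cd²⁺/Cd. E°cell = (+2.91) − (-0.40) = +3.31 V, with n = 2.
ΔG° = −nFE° = −RT ln K, so ln K = nFE°/(RT) = (2)(96485)(+3.31) / ((8.314)(283)) = 271.470.
log₁₀ K = 271.470 / ln 10 = 117.9.

117.9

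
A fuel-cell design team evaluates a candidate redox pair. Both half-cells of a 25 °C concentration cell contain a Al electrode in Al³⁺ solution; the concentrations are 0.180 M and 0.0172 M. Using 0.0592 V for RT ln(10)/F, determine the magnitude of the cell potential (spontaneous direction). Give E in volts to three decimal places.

For a concentration cell E°cell = 0. The 0.180 M side is the cathode (reduction is favoured where [Al³⁺] is higher).
With n = 3, E = −(0.0592/3) log([Al³⁺]ₐₙ/[Al³⁺]꜀ₐₜ) = −(0.0592/3) log(0.0172/0.18) = −(0.0592/3)(-1.020) = +0.020 V.

+0.020 V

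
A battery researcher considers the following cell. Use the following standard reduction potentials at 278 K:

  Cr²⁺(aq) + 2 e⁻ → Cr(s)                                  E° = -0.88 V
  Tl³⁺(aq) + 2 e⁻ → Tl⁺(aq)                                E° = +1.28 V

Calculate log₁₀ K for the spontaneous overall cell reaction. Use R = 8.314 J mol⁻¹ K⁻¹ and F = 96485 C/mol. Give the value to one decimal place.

Cathode: Tl³⁺/Tl⁺; anode: Cr²⁺/Cr. E°cell = (+1.28) − (-0.88) = +2.16 V, with n = 2.
ΔG° = −nFE° = −RT ln K, so ln K = nFE°/(RT) = (2)(96485)(+2.16) / ((8.314)(278)) = 180.339.
log₁₀ K = 180.339 / ln 10 = 78.3.

78.3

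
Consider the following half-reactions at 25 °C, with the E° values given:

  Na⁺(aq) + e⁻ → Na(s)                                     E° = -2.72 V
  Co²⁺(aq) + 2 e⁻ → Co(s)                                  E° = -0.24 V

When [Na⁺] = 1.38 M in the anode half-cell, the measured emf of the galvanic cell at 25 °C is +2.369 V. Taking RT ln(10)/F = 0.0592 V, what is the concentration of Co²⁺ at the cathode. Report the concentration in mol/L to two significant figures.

Co²⁺/Co is the cathode, Na⁺/Na the anode: E°cell = +2.48 V, n = 2.
Overall reaction: Co²⁺(aq) + 2 Na(s) → Co(s) + 2 Na⁺(aq); Q = [Na⁺]^2/[Co²⁺]^1.
From E = E° − (0.0592/n) log Q: log Q = (E° − E)·n/0.0592 = (+2.48 − (+2.369))·2/0.0592 = 3.7500.
So 1·log[Co²⁺] = 2·log(1.38) − log Q = 0.2798 − (3.7500) = -3.4702; [Co²⁺] = 10^(-3.4702) ≈ 0.00034 M.

0.00034 M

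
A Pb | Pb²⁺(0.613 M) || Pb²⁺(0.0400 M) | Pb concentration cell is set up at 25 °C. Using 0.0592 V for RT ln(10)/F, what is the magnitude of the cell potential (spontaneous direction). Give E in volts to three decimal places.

For a concentration cell E°cell = 0. The 0.613 M side is the cathode (reduction is favoured where [Pb²⁺] is higher).
With n = 2, E = −(0.0592/2) log([Pb²⁺]ₐₙ/[Pb²⁺]꜀ₐₜ) = −(0.0592/2) log(0.04/0.613) = −(0.0592/2)(-1.185) = +0.035 V.

+0.035 V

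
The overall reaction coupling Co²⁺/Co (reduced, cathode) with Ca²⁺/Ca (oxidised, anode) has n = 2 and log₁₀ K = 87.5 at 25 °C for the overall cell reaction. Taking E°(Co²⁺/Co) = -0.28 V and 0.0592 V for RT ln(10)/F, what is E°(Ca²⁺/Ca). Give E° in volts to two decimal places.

E°cell = (0.0592/n)·log K = (0.0592/2)(87.5) = +2.590 V.
Since Co²⁺/Co is the cathode and Ca²⁺/Ca the anode, E°cell = E°(Co²⁺/Co) − E°(Ca²⁺/Ca).
So E°(Ca²⁺/Ca) = E°(Co²⁺/Co) − E°cell = (-0.28) − (+2.590) = -2.87 V.

-2.87 V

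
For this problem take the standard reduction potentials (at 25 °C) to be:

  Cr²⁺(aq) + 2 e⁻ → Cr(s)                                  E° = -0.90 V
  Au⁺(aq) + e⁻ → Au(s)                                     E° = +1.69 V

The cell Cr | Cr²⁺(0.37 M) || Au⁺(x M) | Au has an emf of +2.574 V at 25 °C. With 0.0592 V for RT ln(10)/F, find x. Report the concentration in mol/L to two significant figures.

0.33 M

Au⁺/Au is the cathode, Cr²⁺/Cr the anode: E°cell = +2.59 V, n = 2.
Overall reaction: 2 Au⁺(aq) + Cr(s) → 2 Au(s) + Cr²⁺(aq); Q = [Cr²⁺]^1/[Au⁺]^2.
From E = E° − (0.0592/n) log Q: log Q = (E° − E)·n/0.0592 = (+2.59 − (+2.574))·2/0.0592 = 0.5405.
So 2·log[Au⁺] = 1·log(0.37) − log Q = -0.4318 − (0.5405) = -0.9723; log[Au⁺] = -0.9723 / 2 = -0.4862; [Au⁺] = 10^(-0.4862) ≈ 0.33 M.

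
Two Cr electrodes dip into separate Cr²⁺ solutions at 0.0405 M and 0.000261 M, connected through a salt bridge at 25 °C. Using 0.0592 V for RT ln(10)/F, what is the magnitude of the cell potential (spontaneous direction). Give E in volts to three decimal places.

+0.065 V

For a concentration cell E°cell = 0. The 0.0405 M side is the cathode (reduction is favoured where [Cr²⁺] is higher).
With n = 2, E = −(0.0592/2) log([Cr²⁺]ₐₙ/[Cr²⁺]꜀ₐₜ) = −(0.0592/2) log(0.000261/0.0405) = −(0.0592/2)(-2.191) = +0.065 V.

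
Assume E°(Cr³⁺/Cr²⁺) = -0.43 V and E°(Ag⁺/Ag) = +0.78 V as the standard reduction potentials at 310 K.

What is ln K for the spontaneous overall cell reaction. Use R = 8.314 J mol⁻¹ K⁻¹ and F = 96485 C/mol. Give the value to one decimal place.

Cathode: Ag⁺/Ag; anode: Cr³⁺/Cr²⁺. E°cell = (+0.78) − (-0.43) = +1.21 V, with n = 1.
ΔG° = −nFE° = −RT ln K, so ln K = nFE°/(RT) = (1)(96485)(+1.21) / ((8.314)(310)) = 45.297.

45.3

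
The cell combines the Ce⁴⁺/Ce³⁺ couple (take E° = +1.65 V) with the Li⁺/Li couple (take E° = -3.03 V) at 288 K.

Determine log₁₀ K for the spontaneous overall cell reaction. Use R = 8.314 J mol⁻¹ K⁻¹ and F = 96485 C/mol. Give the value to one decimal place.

Cathode: Ce⁴⁺/Ce³⁺; anode: Li⁺/Li. E°cell = (+1.65) − (-3.03) = +4.68 V, with n = 1.
ΔG° = −nFE° = −RT ln K, so ln K = nFE°/(RT) = (1)(96485)(+4.68) / ((8.314)(288)) = 188.583.
log₁₀ K = 188.583 / ln 10 = 81.9.

81.9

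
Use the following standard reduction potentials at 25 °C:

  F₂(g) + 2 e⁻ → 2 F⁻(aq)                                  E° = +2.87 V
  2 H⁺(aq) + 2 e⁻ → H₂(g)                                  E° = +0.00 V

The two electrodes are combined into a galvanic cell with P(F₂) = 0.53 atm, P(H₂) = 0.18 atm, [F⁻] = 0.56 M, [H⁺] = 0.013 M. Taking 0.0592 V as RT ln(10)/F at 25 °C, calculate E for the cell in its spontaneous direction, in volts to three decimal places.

F₂/F⁻ is the cathode (higher E°), H⁺/H₂ the anode: E°cell = +2.87 − (+0.00) = +2.87 V, n = 2.
Overall: F₂(g) + H₂(g) → 2 F⁻(aq) + 2 H⁺(aq)
Q = [F⁻]^2·[H⁺]^2 / (P(F₂)·P(H₂)); log Q = -3.255.
E = E° − (0.0592/n) log Q = +2.87 − (0.0592/2)(-3.255) = +2.966 V.

+2.966 V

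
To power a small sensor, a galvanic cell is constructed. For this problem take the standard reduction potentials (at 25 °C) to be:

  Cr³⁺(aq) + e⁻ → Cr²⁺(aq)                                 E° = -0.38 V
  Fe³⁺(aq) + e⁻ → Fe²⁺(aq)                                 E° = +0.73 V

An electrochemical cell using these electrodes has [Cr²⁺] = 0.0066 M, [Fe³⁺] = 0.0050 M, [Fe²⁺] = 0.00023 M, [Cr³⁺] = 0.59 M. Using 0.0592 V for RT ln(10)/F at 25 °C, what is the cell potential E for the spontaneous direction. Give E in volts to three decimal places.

Fe³⁺/Fe²⁺ is the cathode (higher E°), Cr³⁺/Cr²⁺ the anode: E°cell = +0.73 − (-0.38) = +1.11 V, n = 1.
Overall: Fe³⁺(aq) + Cr²⁺(aq) → Fe²⁺(aq) + Cr³⁺(aq)
Q = [Fe²⁺]·[Cr³⁺] / ([Fe³⁺]·[Cr²⁺]); log Q = 0.614.
E = E° − (0.0592/n) log Q = +1.11 − (0.0592/1)(0.614) = +1.074 V.

+1.074 V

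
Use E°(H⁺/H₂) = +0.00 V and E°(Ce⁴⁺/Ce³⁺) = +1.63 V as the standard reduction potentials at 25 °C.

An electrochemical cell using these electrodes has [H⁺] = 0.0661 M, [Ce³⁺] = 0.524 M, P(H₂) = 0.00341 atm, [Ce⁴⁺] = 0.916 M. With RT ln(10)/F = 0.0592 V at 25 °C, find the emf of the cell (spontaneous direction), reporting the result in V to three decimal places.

+1.641 V

Ce⁴⁺/Ce³⁺ is the cathode (higher E°), H⁺/H₂ the anode: E°cell = +1.63 − (+0.00) = +1.63 V, n = 2.
Overall: 2 Ce⁴⁺(aq) + H₂(g) → 2 Ce³⁺(aq) + 2 H⁺(aq)
Q = [Ce³⁺]^2·[H⁺]^2 / ([Ce⁴⁺]^2·P(H₂)); log Q = -0.377.
E = E° − (0.0592/n) log Q = +1.63 − (0.0592/2)(-0.377) = +1.641 V.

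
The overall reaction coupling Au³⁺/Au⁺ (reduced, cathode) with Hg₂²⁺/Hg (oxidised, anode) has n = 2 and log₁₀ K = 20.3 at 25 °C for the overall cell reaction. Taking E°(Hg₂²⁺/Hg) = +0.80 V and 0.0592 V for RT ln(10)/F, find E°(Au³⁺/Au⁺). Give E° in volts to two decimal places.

+1.40 V

E°cell = (0.0592/n)·log K = (0.0592/2)(20.3) = +0.601 V.
Since Au³⁺/Au⁺ is the cathode and Hg₂²⁺/Hg the anode, E°cell = E°(Au³⁺/Au⁺) − E°(Hg₂²⁺/Hg).
So E°(Au³⁺/Au⁺) = E°cell + E°(Hg₂²⁺/Hg) = +0.601 + (+0.80) = +1.40 V.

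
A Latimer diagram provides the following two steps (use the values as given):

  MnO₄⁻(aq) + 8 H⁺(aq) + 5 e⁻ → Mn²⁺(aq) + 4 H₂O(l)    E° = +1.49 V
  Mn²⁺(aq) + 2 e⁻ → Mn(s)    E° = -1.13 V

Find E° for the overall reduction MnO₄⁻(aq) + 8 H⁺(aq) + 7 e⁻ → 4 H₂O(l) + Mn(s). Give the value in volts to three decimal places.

+0.741 V

Standard free energies of sequential steps add: ΔG°₃ = ΔG°₁ + ΔG°₂, so n₃E°₃ = n₁E°₁ + n₂E°₂.
E°₃ = (5×+1.49 + 2×-1.13) / 7 = (+5.190) / 7 = +0.741 V.
E° values themselves are not directly additive — weighting by electron count is essential.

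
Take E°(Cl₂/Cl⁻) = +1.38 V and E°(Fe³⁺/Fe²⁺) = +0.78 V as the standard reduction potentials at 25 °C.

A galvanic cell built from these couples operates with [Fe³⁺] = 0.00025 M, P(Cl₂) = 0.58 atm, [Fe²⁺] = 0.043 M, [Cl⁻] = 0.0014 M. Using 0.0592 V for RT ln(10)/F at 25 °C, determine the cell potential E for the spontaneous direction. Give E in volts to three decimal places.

Cl₂/Cl⁻ is the cathode (higher E°), Fe³⁺/Fe²⁺ the anode: E°cell = +1.38 − (+0.78) = +0.60 V, n = 2.
Overall: Cl₂(g) + 2 Fe²⁺(aq) → 2 Cl⁻(aq) + 2 Fe³⁺(aq)
Q = [Cl⁻]^2·[Fe³⁺]^2 / (P(Cl₂)·[Fe²⁺]^2); log Q = -9.942.
E = E° − (0.0592/n) log Q = +0.60 − (0.0592/2)(-9.942) = +0.894 V.

+0.894 V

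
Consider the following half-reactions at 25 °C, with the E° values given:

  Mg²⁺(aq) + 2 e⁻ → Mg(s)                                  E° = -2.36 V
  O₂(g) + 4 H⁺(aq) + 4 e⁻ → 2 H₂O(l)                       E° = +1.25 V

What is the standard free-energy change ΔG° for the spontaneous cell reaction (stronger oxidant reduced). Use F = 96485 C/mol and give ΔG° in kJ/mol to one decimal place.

O₂/H₂O (E° = +1.25 V) is the cathode; Mg²⁺/Mg (E° = -2.36 V) is the anode, so E°cell = +3.61 V.
Balancing electrons gives n = 4 (lcm of 4 and 2).
ΔG° = −nFE° = −(4)(96485)(+3.61) = -1,393,243 J = -1393.2 kJ/mol.

-1393.2 kJ/mol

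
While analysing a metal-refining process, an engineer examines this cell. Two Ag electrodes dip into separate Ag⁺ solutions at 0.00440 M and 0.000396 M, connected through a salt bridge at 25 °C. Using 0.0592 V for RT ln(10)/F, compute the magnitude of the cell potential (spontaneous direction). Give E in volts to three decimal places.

+0.062 V

For a concentration cell E°cell = 0. The 0.00440 M side is the cathode (reduction is favoured where [Ag⁺] is higher).
With n = 1, E = −(0.0592/1) log([Ag⁺]ₐₙ/[Ag⁺]꜀ₐₜ) = −(0.0592/1) log(0.000396/0.0044) = −(0.0592/1)(-1.046) = +0.062 V.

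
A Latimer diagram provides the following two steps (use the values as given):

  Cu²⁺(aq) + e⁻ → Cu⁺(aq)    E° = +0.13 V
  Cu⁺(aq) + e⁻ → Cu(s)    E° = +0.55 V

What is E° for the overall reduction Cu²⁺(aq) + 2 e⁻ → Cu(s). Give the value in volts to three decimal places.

+0.340 V

Adding the free-energy changes (−nFE°) of the two steps gives −n₃FE°₃ = −n₁FE°₁ − n₂FE°₂.
E°₃ = (1×+0.13 + 1×+0.55) / 2 = (+0.680) / 2 = +0.340 V.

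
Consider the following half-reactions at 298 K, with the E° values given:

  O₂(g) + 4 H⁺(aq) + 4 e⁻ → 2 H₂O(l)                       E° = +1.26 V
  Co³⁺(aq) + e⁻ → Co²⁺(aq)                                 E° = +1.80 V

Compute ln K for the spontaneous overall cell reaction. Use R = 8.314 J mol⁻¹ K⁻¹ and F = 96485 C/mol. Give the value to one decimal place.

Cathode: Co³⁺/Co²⁺; anode: O₂/H₂O. E°cell = (+1.80) − (+1.26) = +0.54 V, with n = 4.
ΔG° = −nFE° = −RT ln K, so ln K = nFE°/(RT) = (4)(96485)(+0.54) / ((8.314)(298)) = 84.118.

84.1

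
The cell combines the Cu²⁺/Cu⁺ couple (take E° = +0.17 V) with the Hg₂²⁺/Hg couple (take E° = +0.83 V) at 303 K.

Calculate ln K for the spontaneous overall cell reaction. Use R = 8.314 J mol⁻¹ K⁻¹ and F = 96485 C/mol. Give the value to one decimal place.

Cathode: Hg₂²⁺/Hg; anode: Cu²⁺/Cu⁺. E°cell = (+0.83) − (+0.17) = +0.66 V, with n = 2.
ΔG° = −nFE° = −RT ln K, so ln K = nFE°/(RT) = (2)(96485)(+0.66) / ((8.314)(303)) = 50.557.

50.6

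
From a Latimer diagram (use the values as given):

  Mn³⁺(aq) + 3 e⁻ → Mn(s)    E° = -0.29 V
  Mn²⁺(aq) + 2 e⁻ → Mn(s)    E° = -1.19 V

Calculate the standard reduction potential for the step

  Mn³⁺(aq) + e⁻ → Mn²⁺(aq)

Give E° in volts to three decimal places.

Sequential free energies add, so n₃E°₃ = n₁E°₁ + n₂E°₂.
With n₃ = 3, and the known step contributing 2×(-1.19) V, the unknown satisfies 1·E° = 3×(-0.29) − 2×(-1.19) = +1.510.
E° = +1.510 / 1 = +1.510 V.

+1.510 V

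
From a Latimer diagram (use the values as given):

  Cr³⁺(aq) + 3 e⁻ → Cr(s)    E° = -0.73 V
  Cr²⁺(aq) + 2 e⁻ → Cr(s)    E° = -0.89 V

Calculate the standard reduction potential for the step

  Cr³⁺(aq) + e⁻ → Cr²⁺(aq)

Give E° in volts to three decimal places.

-0.410 V

Sequential free energies add, so n₃E°₃ = n₁E°₁ + n₂E°₂.
With n₃ = 3, and the known step contributing 2×(-0.89) V, the unknown satisfies 1·E° = 3×(-0.73) − 2×(-0.89) = -0.410.
E° = -0.410 / 1 = -0.410 V.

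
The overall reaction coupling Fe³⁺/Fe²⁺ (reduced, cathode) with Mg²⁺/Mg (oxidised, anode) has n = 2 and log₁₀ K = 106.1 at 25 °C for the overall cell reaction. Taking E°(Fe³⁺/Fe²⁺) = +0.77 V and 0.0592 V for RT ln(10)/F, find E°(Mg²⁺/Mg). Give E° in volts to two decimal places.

E°cell = (0.0592/n)·log K = (0.0592/2)(106.1) = +3.141 V.
Since Fe³⁺/Fe²⁺ is the cathode and Mg²⁺/Mg the anode, E°cell = E°(Fe³⁺/Fe²⁺) − E°(Mg²⁺/Mg).
So E°(Mg²⁺/Mg) = E°(Fe³⁺/Fe²⁺) − E°cell = (+0.77) − (+3.141) = -2.37 V.

-2.37 V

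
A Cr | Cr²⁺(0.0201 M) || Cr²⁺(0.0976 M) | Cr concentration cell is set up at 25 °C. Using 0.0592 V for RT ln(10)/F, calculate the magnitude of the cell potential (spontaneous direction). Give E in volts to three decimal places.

For a concentration cell E°cell = 0. The 0.0976 M side is the cathode (reduction is favoured where [Cr²⁺] is higher).
With n = 2, E = −(0.0592/2) log([Cr²⁺]ₐₙ/[Cr²⁺]꜀ₐₜ) = −(0.0592/2) log(0.0201/0.0976) = −(0.0592/2)(-0.686) = +0.020 V.

+0.020 V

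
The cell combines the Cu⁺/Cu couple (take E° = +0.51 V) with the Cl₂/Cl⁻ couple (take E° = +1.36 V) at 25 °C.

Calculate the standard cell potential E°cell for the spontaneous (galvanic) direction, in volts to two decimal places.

The Cl₂/Cl⁻ couple has the higher reduction potential, so it is the cathode; Cu⁺/Cu is oxidised at the anode.
E°cell = E°(cathode) − E°(anode) = (+1.36) − (+0.51) = +0.85 V.
Since E°cell > 0, the reaction is spontaneous under standard conditions.

+0.85 V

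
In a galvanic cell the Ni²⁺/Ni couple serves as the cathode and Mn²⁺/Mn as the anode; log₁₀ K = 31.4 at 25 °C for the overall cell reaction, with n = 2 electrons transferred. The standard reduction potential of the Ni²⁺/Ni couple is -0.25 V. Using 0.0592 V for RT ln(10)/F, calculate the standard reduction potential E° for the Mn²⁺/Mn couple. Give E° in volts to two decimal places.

E°cell = (0.0592/n)·log K = (0.0592/2)(31.4) = +0.929 V.
Since Ni²⁺/Ni is the cathode and Mn²⁺/Mn the anode, E°cell = E°(Ni²⁺/Ni) − E°(Mn²⁺/Mn).
So E°(Mn²⁺/Mn) = E°(Ni²⁺/Ni) − E°cell = (-0.25) − (+0.929) = -1.18 V.

-1.18 V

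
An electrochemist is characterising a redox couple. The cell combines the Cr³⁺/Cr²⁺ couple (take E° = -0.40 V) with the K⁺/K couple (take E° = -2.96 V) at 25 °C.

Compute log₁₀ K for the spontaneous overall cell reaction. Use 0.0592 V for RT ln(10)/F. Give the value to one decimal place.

Cathode: Cr³⁺/Cr²⁺; anode: K⁺/K. E°cell = +2.56 V, n = 1.
log K = nE°cell / 0.0592 = (1)(+2.56) / 0.0592 = 43.2.

43.2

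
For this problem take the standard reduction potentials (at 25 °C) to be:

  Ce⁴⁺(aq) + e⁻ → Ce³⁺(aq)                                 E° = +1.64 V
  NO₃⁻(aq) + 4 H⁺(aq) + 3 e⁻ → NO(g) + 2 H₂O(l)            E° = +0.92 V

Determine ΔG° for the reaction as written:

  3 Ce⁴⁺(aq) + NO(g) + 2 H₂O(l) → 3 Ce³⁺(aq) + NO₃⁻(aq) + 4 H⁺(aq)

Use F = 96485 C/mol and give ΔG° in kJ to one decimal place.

-208.4 kJ

As written, Ce⁴⁺/Ce³⁺ is reduced (cathode) and NO₃⁻/NO is oxidised (anode), so E°cell = (+1.64) − (+0.92) = +0.72 V.
Balancing electrons gives n = 3.
ΔG° = −nFE° = −(3)(96485)(+0.72) = -208,408 J = -208.4 kJ.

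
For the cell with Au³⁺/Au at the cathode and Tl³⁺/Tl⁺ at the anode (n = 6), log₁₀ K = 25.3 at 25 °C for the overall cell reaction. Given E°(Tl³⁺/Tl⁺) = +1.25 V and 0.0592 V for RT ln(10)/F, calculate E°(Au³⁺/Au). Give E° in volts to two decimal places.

+1.50 V

E°cell = (0.0592/n)·log K = (0.0592/6)(25.3) = +0.250 V.
Since Au³⁺/Au is the cathode and Tl³⁺/Tl⁺ the anode, E°cell = E°(Au³⁺/Au) − E°(Tl³⁺/Tl⁺).
So E°(Au³⁺/Au) = E°cell + E°(Tl³⁺/Tl⁺) = +0.250 + (+1.25) = +1.50 V.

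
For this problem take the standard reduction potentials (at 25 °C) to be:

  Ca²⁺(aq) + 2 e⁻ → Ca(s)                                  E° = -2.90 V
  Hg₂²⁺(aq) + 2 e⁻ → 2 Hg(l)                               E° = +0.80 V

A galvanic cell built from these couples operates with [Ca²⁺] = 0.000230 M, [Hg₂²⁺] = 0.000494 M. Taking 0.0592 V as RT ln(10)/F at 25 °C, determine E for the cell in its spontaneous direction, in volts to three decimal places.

Hg₂²⁺/Hg is the cathode (higher E°), Ca²⁺/Ca the anode: E°cell = +0.80 − (-2.90) = +3.70 V, n = 2.
Overall: Hg₂²⁺(aq) + Ca(s) → 2 Hg(l) + Ca²⁺(aq)
Q = [Ca²⁺] / ([Hg₂²⁺]); log Q = -0.332.
E = E° − (0.0592/n) log Q = +3.70 − (0.0592/2)(-0.332) = +3.710 V.

+3.710 V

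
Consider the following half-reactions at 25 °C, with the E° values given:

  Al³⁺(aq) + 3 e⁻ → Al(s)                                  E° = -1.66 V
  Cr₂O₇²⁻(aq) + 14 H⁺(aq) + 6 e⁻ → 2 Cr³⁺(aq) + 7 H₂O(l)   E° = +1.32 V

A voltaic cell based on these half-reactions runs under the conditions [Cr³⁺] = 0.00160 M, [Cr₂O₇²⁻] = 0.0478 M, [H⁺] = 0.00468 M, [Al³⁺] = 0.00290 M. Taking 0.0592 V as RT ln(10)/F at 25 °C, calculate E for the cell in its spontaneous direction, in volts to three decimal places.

Cr₂O₇²⁻/Cr³⁺ is the cathode (higher E°), Al³⁺/Al the anode: E°cell = +1.32 − (-1.66) = +2.98 V, n = 6.
Overall: Cr₂O₇²⁻(aq) + 14 H⁺(aq) + 2 Al(s) → 2 Cr³⁺(aq) + 7 H₂O(l) + 2 Al³⁺(aq)
Q = [Cr³⁺]^2·[Al³⁺]^2 / ([Cr₂O₇²⁻]·[H⁺]^14); log Q = 23.270.
E = E° − (0.0592/n) log Q = +2.98 − (0.0592/6)(23.270) = +2.750 V.

+2.750 V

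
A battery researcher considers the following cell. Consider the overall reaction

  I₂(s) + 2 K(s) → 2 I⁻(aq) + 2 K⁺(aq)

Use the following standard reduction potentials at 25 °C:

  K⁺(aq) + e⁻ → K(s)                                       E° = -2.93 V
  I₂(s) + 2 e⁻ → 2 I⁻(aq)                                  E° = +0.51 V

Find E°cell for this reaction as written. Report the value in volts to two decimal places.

+3.44 V

The I₂/I⁻ couple has the higher reduction potential, so it is the cathode; K⁺/K is oxidised at the anode.
E°cell = E°(cathode) − E°(anode) = (+0.51) − (-2.93) = +3.44 V.
Since E°cell > 0, the reaction is spontaneous under standard conditions.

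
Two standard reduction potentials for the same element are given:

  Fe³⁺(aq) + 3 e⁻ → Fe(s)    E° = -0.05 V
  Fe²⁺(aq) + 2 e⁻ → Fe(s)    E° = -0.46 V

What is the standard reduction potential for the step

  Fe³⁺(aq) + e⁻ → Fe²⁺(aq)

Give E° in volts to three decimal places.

+0.770 V

Sequential free energies add, so n₃E°₃ = n₁E°₁ + n₂E°₂.
With n₃ = 3, and the known step contributing 2×(-0.46) V, the unknown satisfies 1·E° = 3×(-0.05) − 2×(-0.46) = +0.770.
E° = +0.770 / 1 = +0.770 V.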